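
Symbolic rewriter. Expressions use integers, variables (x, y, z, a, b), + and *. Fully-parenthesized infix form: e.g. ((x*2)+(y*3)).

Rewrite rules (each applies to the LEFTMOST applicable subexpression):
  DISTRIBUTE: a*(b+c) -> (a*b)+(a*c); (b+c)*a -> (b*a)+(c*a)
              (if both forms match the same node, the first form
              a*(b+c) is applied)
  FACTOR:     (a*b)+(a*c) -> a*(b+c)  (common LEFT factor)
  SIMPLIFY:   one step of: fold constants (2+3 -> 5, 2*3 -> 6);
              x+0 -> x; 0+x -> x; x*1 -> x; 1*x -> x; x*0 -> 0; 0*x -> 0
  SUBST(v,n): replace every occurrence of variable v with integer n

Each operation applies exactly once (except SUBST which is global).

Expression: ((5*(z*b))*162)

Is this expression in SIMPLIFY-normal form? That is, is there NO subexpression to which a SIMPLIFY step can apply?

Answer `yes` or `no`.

Answer: yes

Derivation:
Expression: ((5*(z*b))*162)
Scanning for simplifiable subexpressions (pre-order)...
  at root: ((5*(z*b))*162) (not simplifiable)
  at L: (5*(z*b)) (not simplifiable)
  at LR: (z*b) (not simplifiable)
Result: no simplifiable subexpression found -> normal form.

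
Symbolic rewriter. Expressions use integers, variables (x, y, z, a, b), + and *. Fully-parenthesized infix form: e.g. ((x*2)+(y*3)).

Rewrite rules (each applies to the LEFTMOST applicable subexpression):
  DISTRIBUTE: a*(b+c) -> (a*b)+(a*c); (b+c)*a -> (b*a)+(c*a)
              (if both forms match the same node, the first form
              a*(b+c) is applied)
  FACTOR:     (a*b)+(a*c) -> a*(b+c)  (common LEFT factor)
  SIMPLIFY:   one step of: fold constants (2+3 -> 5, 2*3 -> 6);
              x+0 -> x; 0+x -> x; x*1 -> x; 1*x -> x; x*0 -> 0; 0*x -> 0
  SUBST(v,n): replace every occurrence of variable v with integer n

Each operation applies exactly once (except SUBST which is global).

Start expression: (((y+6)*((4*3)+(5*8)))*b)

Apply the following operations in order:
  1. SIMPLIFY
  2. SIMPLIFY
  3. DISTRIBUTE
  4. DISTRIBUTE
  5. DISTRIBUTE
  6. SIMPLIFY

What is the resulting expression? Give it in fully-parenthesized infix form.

Answer: ((((y*12)+72)*b)+(((y+6)*40)*b))

Derivation:
Start: (((y+6)*((4*3)+(5*8)))*b)
Apply SIMPLIFY at LRL (target: (4*3)): (((y+6)*((4*3)+(5*8)))*b) -> (((y+6)*(12+(5*8)))*b)
Apply SIMPLIFY at LRR (target: (5*8)): (((y+6)*(12+(5*8)))*b) -> (((y+6)*(12+40))*b)
Apply DISTRIBUTE at L (target: ((y+6)*(12+40))): (((y+6)*(12+40))*b) -> ((((y+6)*12)+((y+6)*40))*b)
Apply DISTRIBUTE at root (target: ((((y+6)*12)+((y+6)*40))*b)): ((((y+6)*12)+((y+6)*40))*b) -> ((((y+6)*12)*b)+(((y+6)*40)*b))
Apply DISTRIBUTE at LL (target: ((y+6)*12)): ((((y+6)*12)*b)+(((y+6)*40)*b)) -> ((((y*12)+(6*12))*b)+(((y+6)*40)*b))
Apply SIMPLIFY at LLR (target: (6*12)): ((((y*12)+(6*12))*b)+(((y+6)*40)*b)) -> ((((y*12)+72)*b)+(((y+6)*40)*b))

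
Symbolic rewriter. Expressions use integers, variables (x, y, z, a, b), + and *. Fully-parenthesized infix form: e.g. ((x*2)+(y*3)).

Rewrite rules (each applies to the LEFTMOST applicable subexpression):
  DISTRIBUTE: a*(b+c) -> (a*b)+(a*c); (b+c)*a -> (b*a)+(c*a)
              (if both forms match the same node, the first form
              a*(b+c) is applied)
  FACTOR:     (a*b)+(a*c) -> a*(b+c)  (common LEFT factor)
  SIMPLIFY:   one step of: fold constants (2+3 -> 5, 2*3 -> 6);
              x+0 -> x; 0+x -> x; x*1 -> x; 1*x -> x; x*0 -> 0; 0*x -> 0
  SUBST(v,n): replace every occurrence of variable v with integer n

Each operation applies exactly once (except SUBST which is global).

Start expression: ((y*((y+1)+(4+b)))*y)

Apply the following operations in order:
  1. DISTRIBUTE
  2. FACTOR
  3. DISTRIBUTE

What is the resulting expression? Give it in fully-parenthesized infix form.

Answer: (((y*(y+1))+(y*(4+b)))*y)

Derivation:
Start: ((y*((y+1)+(4+b)))*y)
Apply DISTRIBUTE at L (target: (y*((y+1)+(4+b)))): ((y*((y+1)+(4+b)))*y) -> (((y*(y+1))+(y*(4+b)))*y)
Apply FACTOR at L (target: ((y*(y+1))+(y*(4+b)))): (((y*(y+1))+(y*(4+b)))*y) -> ((y*((y+1)+(4+b)))*y)
Apply DISTRIBUTE at L (target: (y*((y+1)+(4+b)))): ((y*((y+1)+(4+b)))*y) -> (((y*(y+1))+(y*(4+b)))*y)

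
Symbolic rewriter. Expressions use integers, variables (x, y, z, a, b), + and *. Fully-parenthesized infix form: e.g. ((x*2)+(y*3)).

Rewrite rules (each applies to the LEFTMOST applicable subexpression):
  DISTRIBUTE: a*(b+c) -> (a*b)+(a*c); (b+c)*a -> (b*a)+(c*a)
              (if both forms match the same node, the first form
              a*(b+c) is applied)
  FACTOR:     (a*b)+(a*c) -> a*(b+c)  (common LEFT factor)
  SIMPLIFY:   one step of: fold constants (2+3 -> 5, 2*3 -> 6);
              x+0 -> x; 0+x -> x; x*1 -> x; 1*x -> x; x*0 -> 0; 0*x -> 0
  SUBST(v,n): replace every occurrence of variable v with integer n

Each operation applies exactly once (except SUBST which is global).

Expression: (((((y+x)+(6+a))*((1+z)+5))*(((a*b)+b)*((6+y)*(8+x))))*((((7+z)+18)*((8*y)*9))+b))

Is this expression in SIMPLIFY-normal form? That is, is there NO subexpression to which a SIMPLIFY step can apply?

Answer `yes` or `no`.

Expression: (((((y+x)+(6+a))*((1+z)+5))*(((a*b)+b)*((6+y)*(8+x))))*((((7+z)+18)*((8*y)*9))+b))
Scanning for simplifiable subexpressions (pre-order)...
  at root: (((((y+x)+(6+a))*((1+z)+5))*(((a*b)+b)*((6+y)*(8+x))))*((((7+z)+18)*((8*y)*9))+b)) (not simplifiable)
  at L: ((((y+x)+(6+a))*((1+z)+5))*(((a*b)+b)*((6+y)*(8+x)))) (not simplifiable)
  at LL: (((y+x)+(6+a))*((1+z)+5)) (not simplifiable)
  at LLL: ((y+x)+(6+a)) (not simplifiable)
  at LLLL: (y+x) (not simplifiable)
  at LLLR: (6+a) (not simplifiable)
  at LLR: ((1+z)+5) (not simplifiable)
  at LLRL: (1+z) (not simplifiable)
  at LR: (((a*b)+b)*((6+y)*(8+x))) (not simplifiable)
  at LRL: ((a*b)+b) (not simplifiable)
  at LRLL: (a*b) (not simplifiable)
  at LRR: ((6+y)*(8+x)) (not simplifiable)
  at LRRL: (6+y) (not simplifiable)
  at LRRR: (8+x) (not simplifiable)
  at R: ((((7+z)+18)*((8*y)*9))+b) (not simplifiable)
  at RL: (((7+z)+18)*((8*y)*9)) (not simplifiable)
  at RLL: ((7+z)+18) (not simplifiable)
  at RLLL: (7+z) (not simplifiable)
  at RLR: ((8*y)*9) (not simplifiable)
  at RLRL: (8*y) (not simplifiable)
Result: no simplifiable subexpression found -> normal form.

Answer: yes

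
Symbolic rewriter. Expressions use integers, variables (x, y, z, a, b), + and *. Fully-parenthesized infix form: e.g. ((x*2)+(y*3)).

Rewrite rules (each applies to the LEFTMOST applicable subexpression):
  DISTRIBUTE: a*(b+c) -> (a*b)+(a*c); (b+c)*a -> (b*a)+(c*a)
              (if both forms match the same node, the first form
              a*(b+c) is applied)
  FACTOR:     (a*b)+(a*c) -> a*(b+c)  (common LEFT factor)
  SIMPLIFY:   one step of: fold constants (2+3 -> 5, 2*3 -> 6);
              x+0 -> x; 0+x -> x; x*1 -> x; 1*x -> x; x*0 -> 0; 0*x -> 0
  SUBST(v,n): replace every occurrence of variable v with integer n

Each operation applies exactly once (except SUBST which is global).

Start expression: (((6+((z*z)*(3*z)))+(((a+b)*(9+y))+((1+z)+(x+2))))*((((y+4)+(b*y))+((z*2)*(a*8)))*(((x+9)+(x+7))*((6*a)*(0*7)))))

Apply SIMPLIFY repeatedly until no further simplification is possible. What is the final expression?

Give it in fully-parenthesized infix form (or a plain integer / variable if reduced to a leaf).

Start: (((6+((z*z)*(3*z)))+(((a+b)*(9+y))+((1+z)+(x+2))))*((((y+4)+(b*y))+((z*2)*(a*8)))*(((x+9)+(x+7))*((6*a)*(0*7)))))
Step 1: at RRRR: (0*7) -> 0; overall: (((6+((z*z)*(3*z)))+(((a+b)*(9+y))+((1+z)+(x+2))))*((((y+4)+(b*y))+((z*2)*(a*8)))*(((x+9)+(x+7))*((6*a)*(0*7))))) -> (((6+((z*z)*(3*z)))+(((a+b)*(9+y))+((1+z)+(x+2))))*((((y+4)+(b*y))+((z*2)*(a*8)))*(((x+9)+(x+7))*((6*a)*0))))
Step 2: at RRR: ((6*a)*0) -> 0; overall: (((6+((z*z)*(3*z)))+(((a+b)*(9+y))+((1+z)+(x+2))))*((((y+4)+(b*y))+((z*2)*(a*8)))*(((x+9)+(x+7))*((6*a)*0)))) -> (((6+((z*z)*(3*z)))+(((a+b)*(9+y))+((1+z)+(x+2))))*((((y+4)+(b*y))+((z*2)*(a*8)))*(((x+9)+(x+7))*0)))
Step 3: at RR: (((x+9)+(x+7))*0) -> 0; overall: (((6+((z*z)*(3*z)))+(((a+b)*(9+y))+((1+z)+(x+2))))*((((y+4)+(b*y))+((z*2)*(a*8)))*(((x+9)+(x+7))*0))) -> (((6+((z*z)*(3*z)))+(((a+b)*(9+y))+((1+z)+(x+2))))*((((y+4)+(b*y))+((z*2)*(a*8)))*0))
Step 4: at R: ((((y+4)+(b*y))+((z*2)*(a*8)))*0) -> 0; overall: (((6+((z*z)*(3*z)))+(((a+b)*(9+y))+((1+z)+(x+2))))*((((y+4)+(b*y))+((z*2)*(a*8)))*0)) -> (((6+((z*z)*(3*z)))+(((a+b)*(9+y))+((1+z)+(x+2))))*0)
Step 5: at root: (((6+((z*z)*(3*z)))+(((a+b)*(9+y))+((1+z)+(x+2))))*0) -> 0; overall: (((6+((z*z)*(3*z)))+(((a+b)*(9+y))+((1+z)+(x+2))))*0) -> 0
Fixed point: 0

Answer: 0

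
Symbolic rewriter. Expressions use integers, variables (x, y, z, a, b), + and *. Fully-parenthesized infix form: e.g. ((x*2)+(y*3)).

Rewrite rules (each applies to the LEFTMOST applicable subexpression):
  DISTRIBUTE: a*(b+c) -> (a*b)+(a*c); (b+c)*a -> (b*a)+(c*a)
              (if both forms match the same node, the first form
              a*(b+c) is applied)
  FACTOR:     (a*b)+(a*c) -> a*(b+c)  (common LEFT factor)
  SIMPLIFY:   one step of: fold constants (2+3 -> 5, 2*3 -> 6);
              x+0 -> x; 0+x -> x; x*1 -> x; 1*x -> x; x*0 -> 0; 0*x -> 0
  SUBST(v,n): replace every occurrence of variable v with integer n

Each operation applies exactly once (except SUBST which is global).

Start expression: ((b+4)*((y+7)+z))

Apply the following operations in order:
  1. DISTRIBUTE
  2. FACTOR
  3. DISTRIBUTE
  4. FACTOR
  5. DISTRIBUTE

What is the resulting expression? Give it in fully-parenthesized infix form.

Answer: (((b+4)*(y+7))+((b+4)*z))

Derivation:
Start: ((b+4)*((y+7)+z))
Apply DISTRIBUTE at root (target: ((b+4)*((y+7)+z))): ((b+4)*((y+7)+z)) -> (((b+4)*(y+7))+((b+4)*z))
Apply FACTOR at root (target: (((b+4)*(y+7))+((b+4)*z))): (((b+4)*(y+7))+((b+4)*z)) -> ((b+4)*((y+7)+z))
Apply DISTRIBUTE at root (target: ((b+4)*((y+7)+z))): ((b+4)*((y+7)+z)) -> (((b+4)*(y+7))+((b+4)*z))
Apply FACTOR at root (target: (((b+4)*(y+7))+((b+4)*z))): (((b+4)*(y+7))+((b+4)*z)) -> ((b+4)*((y+7)+z))
Apply DISTRIBUTE at root (target: ((b+4)*((y+7)+z))): ((b+4)*((y+7)+z)) -> (((b+4)*(y+7))+((b+4)*z))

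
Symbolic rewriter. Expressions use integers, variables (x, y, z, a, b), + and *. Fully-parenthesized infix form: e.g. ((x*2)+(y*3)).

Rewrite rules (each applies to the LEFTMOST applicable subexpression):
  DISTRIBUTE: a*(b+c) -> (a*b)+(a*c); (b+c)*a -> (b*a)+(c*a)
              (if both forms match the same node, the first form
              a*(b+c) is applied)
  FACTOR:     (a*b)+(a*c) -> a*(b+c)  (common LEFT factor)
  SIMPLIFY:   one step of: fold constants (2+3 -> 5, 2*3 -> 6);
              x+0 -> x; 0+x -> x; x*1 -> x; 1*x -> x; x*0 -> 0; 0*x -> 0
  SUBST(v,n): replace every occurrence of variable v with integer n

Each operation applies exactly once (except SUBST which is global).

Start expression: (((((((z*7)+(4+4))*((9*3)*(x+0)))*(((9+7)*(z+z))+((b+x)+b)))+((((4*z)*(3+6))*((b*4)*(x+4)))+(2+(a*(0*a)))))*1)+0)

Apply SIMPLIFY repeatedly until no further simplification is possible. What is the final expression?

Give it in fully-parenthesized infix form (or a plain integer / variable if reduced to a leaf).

Answer: (((((z*7)+8)*(27*x))*((16*(z+z))+((b+x)+b)))+((((4*z)*9)*((b*4)*(x+4)))+2))

Derivation:
Start: (((((((z*7)+(4+4))*((9*3)*(x+0)))*(((9+7)*(z+z))+((b+x)+b)))+((((4*z)*(3+6))*((b*4)*(x+4)))+(2+(a*(0*a)))))*1)+0)
Step 1: at root: (((((((z*7)+(4+4))*((9*3)*(x+0)))*(((9+7)*(z+z))+((b+x)+b)))+((((4*z)*(3+6))*((b*4)*(x+4)))+(2+(a*(0*a)))))*1)+0) -> ((((((z*7)+(4+4))*((9*3)*(x+0)))*(((9+7)*(z+z))+((b+x)+b)))+((((4*z)*(3+6))*((b*4)*(x+4)))+(2+(a*(0*a)))))*1); overall: (((((((z*7)+(4+4))*((9*3)*(x+0)))*(((9+7)*(z+z))+((b+x)+b)))+((((4*z)*(3+6))*((b*4)*(x+4)))+(2+(a*(0*a)))))*1)+0) -> ((((((z*7)+(4+4))*((9*3)*(x+0)))*(((9+7)*(z+z))+((b+x)+b)))+((((4*z)*(3+6))*((b*4)*(x+4)))+(2+(a*(0*a)))))*1)
Step 2: at root: ((((((z*7)+(4+4))*((9*3)*(x+0)))*(((9+7)*(z+z))+((b+x)+b)))+((((4*z)*(3+6))*((b*4)*(x+4)))+(2+(a*(0*a)))))*1) -> (((((z*7)+(4+4))*((9*3)*(x+0)))*(((9+7)*(z+z))+((b+x)+b)))+((((4*z)*(3+6))*((b*4)*(x+4)))+(2+(a*(0*a))))); overall: ((((((z*7)+(4+4))*((9*3)*(x+0)))*(((9+7)*(z+z))+((b+x)+b)))+((((4*z)*(3+6))*((b*4)*(x+4)))+(2+(a*(0*a)))))*1) -> (((((z*7)+(4+4))*((9*3)*(x+0)))*(((9+7)*(z+z))+((b+x)+b)))+((((4*z)*(3+6))*((b*4)*(x+4)))+(2+(a*(0*a)))))
Step 3: at LLLR: (4+4) -> 8; overall: (((((z*7)+(4+4))*((9*3)*(x+0)))*(((9+7)*(z+z))+((b+x)+b)))+((((4*z)*(3+6))*((b*4)*(x+4)))+(2+(a*(0*a))))) -> (((((z*7)+8)*((9*3)*(x+0)))*(((9+7)*(z+z))+((b+x)+b)))+((((4*z)*(3+6))*((b*4)*(x+4)))+(2+(a*(0*a)))))
Step 4: at LLRL: (9*3) -> 27; overall: (((((z*7)+8)*((9*3)*(x+0)))*(((9+7)*(z+z))+((b+x)+b)))+((((4*z)*(3+6))*((b*4)*(x+4)))+(2+(a*(0*a))))) -> (((((z*7)+8)*(27*(x+0)))*(((9+7)*(z+z))+((b+x)+b)))+((((4*z)*(3+6))*((b*4)*(x+4)))+(2+(a*(0*a)))))
Step 5: at LLRR: (x+0) -> x; overall: (((((z*7)+8)*(27*(x+0)))*(((9+7)*(z+z))+((b+x)+b)))+((((4*z)*(3+6))*((b*4)*(x+4)))+(2+(a*(0*a))))) -> (((((z*7)+8)*(27*x))*(((9+7)*(z+z))+((b+x)+b)))+((((4*z)*(3+6))*((b*4)*(x+4)))+(2+(a*(0*a)))))
Step 6: at LRLL: (9+7) -> 16; overall: (((((z*7)+8)*(27*x))*(((9+7)*(z+z))+((b+x)+b)))+((((4*z)*(3+6))*((b*4)*(x+4)))+(2+(a*(0*a))))) -> (((((z*7)+8)*(27*x))*((16*(z+z))+((b+x)+b)))+((((4*z)*(3+6))*((b*4)*(x+4)))+(2+(a*(0*a)))))
Step 7: at RLLR: (3+6) -> 9; overall: (((((z*7)+8)*(27*x))*((16*(z+z))+((b+x)+b)))+((((4*z)*(3+6))*((b*4)*(x+4)))+(2+(a*(0*a))))) -> (((((z*7)+8)*(27*x))*((16*(z+z))+((b+x)+b)))+((((4*z)*9)*((b*4)*(x+4)))+(2+(a*(0*a)))))
Step 8: at RRRR: (0*a) -> 0; overall: (((((z*7)+8)*(27*x))*((16*(z+z))+((b+x)+b)))+((((4*z)*9)*((b*4)*(x+4)))+(2+(a*(0*a))))) -> (((((z*7)+8)*(27*x))*((16*(z+z))+((b+x)+b)))+((((4*z)*9)*((b*4)*(x+4)))+(2+(a*0))))
Step 9: at RRR: (a*0) -> 0; overall: (((((z*7)+8)*(27*x))*((16*(z+z))+((b+x)+b)))+((((4*z)*9)*((b*4)*(x+4)))+(2+(a*0)))) -> (((((z*7)+8)*(27*x))*((16*(z+z))+((b+x)+b)))+((((4*z)*9)*((b*4)*(x+4)))+(2+0)))
Step 10: at RR: (2+0) -> 2; overall: (((((z*7)+8)*(27*x))*((16*(z+z))+((b+x)+b)))+((((4*z)*9)*((b*4)*(x+4)))+(2+0))) -> (((((z*7)+8)*(27*x))*((16*(z+z))+((b+x)+b)))+((((4*z)*9)*((b*4)*(x+4)))+2))
Fixed point: (((((z*7)+8)*(27*x))*((16*(z+z))+((b+x)+b)))+((((4*z)*9)*((b*4)*(x+4)))+2))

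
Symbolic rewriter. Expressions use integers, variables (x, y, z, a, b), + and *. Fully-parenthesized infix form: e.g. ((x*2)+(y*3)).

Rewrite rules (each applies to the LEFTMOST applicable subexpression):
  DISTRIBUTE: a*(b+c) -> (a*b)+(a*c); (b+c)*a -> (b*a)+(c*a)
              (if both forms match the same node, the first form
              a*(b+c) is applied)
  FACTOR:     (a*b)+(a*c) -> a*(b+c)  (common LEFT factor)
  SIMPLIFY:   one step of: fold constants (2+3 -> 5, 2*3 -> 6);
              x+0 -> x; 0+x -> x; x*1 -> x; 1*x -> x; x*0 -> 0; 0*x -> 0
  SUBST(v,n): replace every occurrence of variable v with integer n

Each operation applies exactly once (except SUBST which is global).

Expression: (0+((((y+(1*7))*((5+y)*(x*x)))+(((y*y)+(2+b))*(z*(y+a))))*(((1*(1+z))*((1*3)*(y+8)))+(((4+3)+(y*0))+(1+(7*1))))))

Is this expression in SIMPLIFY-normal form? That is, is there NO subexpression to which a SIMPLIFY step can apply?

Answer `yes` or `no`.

Answer: no

Derivation:
Expression: (0+((((y+(1*7))*((5+y)*(x*x)))+(((y*y)+(2+b))*(z*(y+a))))*(((1*(1+z))*((1*3)*(y+8)))+(((4+3)+(y*0))+(1+(7*1))))))
Scanning for simplifiable subexpressions (pre-order)...
  at root: (0+((((y+(1*7))*((5+y)*(x*x)))+(((y*y)+(2+b))*(z*(y+a))))*(((1*(1+z))*((1*3)*(y+8)))+(((4+3)+(y*0))+(1+(7*1)))))) (SIMPLIFIABLE)
  at R: ((((y+(1*7))*((5+y)*(x*x)))+(((y*y)+(2+b))*(z*(y+a))))*(((1*(1+z))*((1*3)*(y+8)))+(((4+3)+(y*0))+(1+(7*1))))) (not simplifiable)
  at RL: (((y+(1*7))*((5+y)*(x*x)))+(((y*y)+(2+b))*(z*(y+a)))) (not simplifiable)
  at RLL: ((y+(1*7))*((5+y)*(x*x))) (not simplifiable)
  at RLLL: (y+(1*7)) (not simplifiable)
  at RLLLR: (1*7) (SIMPLIFIABLE)
  at RLLR: ((5+y)*(x*x)) (not simplifiable)
  at RLLRL: (5+y) (not simplifiable)
  at RLLRR: (x*x) (not simplifiable)
  at RLR: (((y*y)+(2+b))*(z*(y+a))) (not simplifiable)
  at RLRL: ((y*y)+(2+b)) (not simplifiable)
  at RLRLL: (y*y) (not simplifiable)
  at RLRLR: (2+b) (not simplifiable)
  at RLRR: (z*(y+a)) (not simplifiable)
  at RLRRR: (y+a) (not simplifiable)
  at RR: (((1*(1+z))*((1*3)*(y+8)))+(((4+3)+(y*0))+(1+(7*1)))) (not simplifiable)
  at RRL: ((1*(1+z))*((1*3)*(y+8))) (not simplifiable)
  at RRLL: (1*(1+z)) (SIMPLIFIABLE)
  at RRLLR: (1+z) (not simplifiable)
  at RRLR: ((1*3)*(y+8)) (not simplifiable)
  at RRLRL: (1*3) (SIMPLIFIABLE)
  at RRLRR: (y+8) (not simplifiable)
  at RRR: (((4+3)+(y*0))+(1+(7*1))) (not simplifiable)
  at RRRL: ((4+3)+(y*0)) (not simplifiable)
  at RRRLL: (4+3) (SIMPLIFIABLE)
  at RRRLR: (y*0) (SIMPLIFIABLE)
  at RRRR: (1+(7*1)) (not simplifiable)
  at RRRRR: (7*1) (SIMPLIFIABLE)
Found simplifiable subexpr at path root: (0+((((y+(1*7))*((5+y)*(x*x)))+(((y*y)+(2+b))*(z*(y+a))))*(((1*(1+z))*((1*3)*(y+8)))+(((4+3)+(y*0))+(1+(7*1))))))
One SIMPLIFY step would give: ((((y+(1*7))*((5+y)*(x*x)))+(((y*y)+(2+b))*(z*(y+a))))*(((1*(1+z))*((1*3)*(y+8)))+(((4+3)+(y*0))+(1+(7*1)))))
-> NOT in normal form.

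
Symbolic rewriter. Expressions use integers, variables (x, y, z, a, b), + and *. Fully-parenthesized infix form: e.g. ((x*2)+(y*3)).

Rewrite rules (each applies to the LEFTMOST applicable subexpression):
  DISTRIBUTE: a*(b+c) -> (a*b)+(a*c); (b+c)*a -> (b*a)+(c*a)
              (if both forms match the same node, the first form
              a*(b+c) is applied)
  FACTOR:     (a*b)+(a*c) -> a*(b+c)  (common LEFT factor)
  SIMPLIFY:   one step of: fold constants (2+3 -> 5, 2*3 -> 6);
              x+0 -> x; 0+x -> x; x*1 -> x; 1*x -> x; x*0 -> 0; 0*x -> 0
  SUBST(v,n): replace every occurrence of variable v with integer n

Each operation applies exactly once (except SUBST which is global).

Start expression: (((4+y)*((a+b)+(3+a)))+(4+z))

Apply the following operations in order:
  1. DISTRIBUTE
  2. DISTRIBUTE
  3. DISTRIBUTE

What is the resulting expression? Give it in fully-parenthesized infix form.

Start: (((4+y)*((a+b)+(3+a)))+(4+z))
Apply DISTRIBUTE at L (target: ((4+y)*((a+b)+(3+a)))): (((4+y)*((a+b)+(3+a)))+(4+z)) -> ((((4+y)*(a+b))+((4+y)*(3+a)))+(4+z))
Apply DISTRIBUTE at LL (target: ((4+y)*(a+b))): ((((4+y)*(a+b))+((4+y)*(3+a)))+(4+z)) -> (((((4+y)*a)+((4+y)*b))+((4+y)*(3+a)))+(4+z))
Apply DISTRIBUTE at LLL (target: ((4+y)*a)): (((((4+y)*a)+((4+y)*b))+((4+y)*(3+a)))+(4+z)) -> (((((4*a)+(y*a))+((4+y)*b))+((4+y)*(3+a)))+(4+z))

Answer: (((((4*a)+(y*a))+((4+y)*b))+((4+y)*(3+a)))+(4+z))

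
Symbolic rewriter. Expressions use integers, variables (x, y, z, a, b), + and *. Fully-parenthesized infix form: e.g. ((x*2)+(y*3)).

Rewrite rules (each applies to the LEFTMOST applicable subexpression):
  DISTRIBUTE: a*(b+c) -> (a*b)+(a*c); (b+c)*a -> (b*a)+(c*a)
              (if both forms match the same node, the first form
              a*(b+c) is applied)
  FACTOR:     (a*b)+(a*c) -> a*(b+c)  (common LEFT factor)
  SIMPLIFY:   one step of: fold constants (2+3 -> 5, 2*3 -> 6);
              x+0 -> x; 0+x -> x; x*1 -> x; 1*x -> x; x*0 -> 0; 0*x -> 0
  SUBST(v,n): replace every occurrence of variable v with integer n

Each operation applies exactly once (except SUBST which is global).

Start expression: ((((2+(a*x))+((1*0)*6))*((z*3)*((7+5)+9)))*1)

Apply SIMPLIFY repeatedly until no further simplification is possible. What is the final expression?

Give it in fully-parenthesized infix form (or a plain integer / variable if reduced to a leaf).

Answer: ((2+(a*x))*((z*3)*21))

Derivation:
Start: ((((2+(a*x))+((1*0)*6))*((z*3)*((7+5)+9)))*1)
Step 1: at root: ((((2+(a*x))+((1*0)*6))*((z*3)*((7+5)+9)))*1) -> (((2+(a*x))+((1*0)*6))*((z*3)*((7+5)+9))); overall: ((((2+(a*x))+((1*0)*6))*((z*3)*((7+5)+9)))*1) -> (((2+(a*x))+((1*0)*6))*((z*3)*((7+5)+9)))
Step 2: at LRL: (1*0) -> 0; overall: (((2+(a*x))+((1*0)*6))*((z*3)*((7+5)+9))) -> (((2+(a*x))+(0*6))*((z*3)*((7+5)+9)))
Step 3: at LR: (0*6) -> 0; overall: (((2+(a*x))+(0*6))*((z*3)*((7+5)+9))) -> (((2+(a*x))+0)*((z*3)*((7+5)+9)))
Step 4: at L: ((2+(a*x))+0) -> (2+(a*x)); overall: (((2+(a*x))+0)*((z*3)*((7+5)+9))) -> ((2+(a*x))*((z*3)*((7+5)+9)))
Step 5: at RRL: (7+5) -> 12; overall: ((2+(a*x))*((z*3)*((7+5)+9))) -> ((2+(a*x))*((z*3)*(12+9)))
Step 6: at RR: (12+9) -> 21; overall: ((2+(a*x))*((z*3)*(12+9))) -> ((2+(a*x))*((z*3)*21))
Fixed point: ((2+(a*x))*((z*3)*21))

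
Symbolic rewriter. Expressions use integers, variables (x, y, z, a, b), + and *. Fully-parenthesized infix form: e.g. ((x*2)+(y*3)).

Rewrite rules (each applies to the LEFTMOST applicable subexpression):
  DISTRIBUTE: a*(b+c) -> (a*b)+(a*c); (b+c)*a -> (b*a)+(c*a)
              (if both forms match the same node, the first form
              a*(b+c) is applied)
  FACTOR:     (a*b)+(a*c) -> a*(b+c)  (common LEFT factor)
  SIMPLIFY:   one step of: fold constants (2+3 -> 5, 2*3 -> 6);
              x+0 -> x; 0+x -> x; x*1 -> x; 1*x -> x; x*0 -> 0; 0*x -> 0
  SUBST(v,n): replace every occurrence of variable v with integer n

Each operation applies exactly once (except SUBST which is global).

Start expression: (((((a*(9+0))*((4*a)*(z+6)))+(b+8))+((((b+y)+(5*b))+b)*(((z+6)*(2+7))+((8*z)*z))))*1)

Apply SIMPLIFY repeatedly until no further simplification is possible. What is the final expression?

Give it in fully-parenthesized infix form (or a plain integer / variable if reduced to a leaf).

Answer: ((((a*9)*((4*a)*(z+6)))+(b+8))+((((b+y)+(5*b))+b)*(((z+6)*9)+((8*z)*z))))

Derivation:
Start: (((((a*(9+0))*((4*a)*(z+6)))+(b+8))+((((b+y)+(5*b))+b)*(((z+6)*(2+7))+((8*z)*z))))*1)
Step 1: at root: (((((a*(9+0))*((4*a)*(z+6)))+(b+8))+((((b+y)+(5*b))+b)*(((z+6)*(2+7))+((8*z)*z))))*1) -> ((((a*(9+0))*((4*a)*(z+6)))+(b+8))+((((b+y)+(5*b))+b)*(((z+6)*(2+7))+((8*z)*z)))); overall: (((((a*(9+0))*((4*a)*(z+6)))+(b+8))+((((b+y)+(5*b))+b)*(((z+6)*(2+7))+((8*z)*z))))*1) -> ((((a*(9+0))*((4*a)*(z+6)))+(b+8))+((((b+y)+(5*b))+b)*(((z+6)*(2+7))+((8*z)*z))))
Step 2: at LLLR: (9+0) -> 9; overall: ((((a*(9+0))*((4*a)*(z+6)))+(b+8))+((((b+y)+(5*b))+b)*(((z+6)*(2+7))+((8*z)*z)))) -> ((((a*9)*((4*a)*(z+6)))+(b+8))+((((b+y)+(5*b))+b)*(((z+6)*(2+7))+((8*z)*z))))
Step 3: at RRLR: (2+7) -> 9; overall: ((((a*9)*((4*a)*(z+6)))+(b+8))+((((b+y)+(5*b))+b)*(((z+6)*(2+7))+((8*z)*z)))) -> ((((a*9)*((4*a)*(z+6)))+(b+8))+((((b+y)+(5*b))+b)*(((z+6)*9)+((8*z)*z))))
Fixed point: ((((a*9)*((4*a)*(z+6)))+(b+8))+((((b+y)+(5*b))+b)*(((z+6)*9)+((8*z)*z))))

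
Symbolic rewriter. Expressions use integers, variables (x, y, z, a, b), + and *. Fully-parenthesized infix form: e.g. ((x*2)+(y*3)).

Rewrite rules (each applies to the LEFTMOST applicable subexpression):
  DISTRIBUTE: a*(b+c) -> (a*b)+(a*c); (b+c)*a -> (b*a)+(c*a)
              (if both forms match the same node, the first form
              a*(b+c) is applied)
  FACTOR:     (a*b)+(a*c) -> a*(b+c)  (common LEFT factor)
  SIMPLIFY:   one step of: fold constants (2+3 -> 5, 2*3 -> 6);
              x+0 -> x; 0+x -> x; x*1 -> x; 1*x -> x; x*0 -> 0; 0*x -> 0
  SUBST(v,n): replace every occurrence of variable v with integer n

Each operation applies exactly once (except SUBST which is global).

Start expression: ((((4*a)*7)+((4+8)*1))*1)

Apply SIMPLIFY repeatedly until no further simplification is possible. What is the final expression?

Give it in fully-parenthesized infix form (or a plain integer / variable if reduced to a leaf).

Start: ((((4*a)*7)+((4+8)*1))*1)
Step 1: at root: ((((4*a)*7)+((4+8)*1))*1) -> (((4*a)*7)+((4+8)*1)); overall: ((((4*a)*7)+((4+8)*1))*1) -> (((4*a)*7)+((4+8)*1))
Step 2: at R: ((4+8)*1) -> (4+8); overall: (((4*a)*7)+((4+8)*1)) -> (((4*a)*7)+(4+8))
Step 3: at R: (4+8) -> 12; overall: (((4*a)*7)+(4+8)) -> (((4*a)*7)+12)
Fixed point: (((4*a)*7)+12)

Answer: (((4*a)*7)+12)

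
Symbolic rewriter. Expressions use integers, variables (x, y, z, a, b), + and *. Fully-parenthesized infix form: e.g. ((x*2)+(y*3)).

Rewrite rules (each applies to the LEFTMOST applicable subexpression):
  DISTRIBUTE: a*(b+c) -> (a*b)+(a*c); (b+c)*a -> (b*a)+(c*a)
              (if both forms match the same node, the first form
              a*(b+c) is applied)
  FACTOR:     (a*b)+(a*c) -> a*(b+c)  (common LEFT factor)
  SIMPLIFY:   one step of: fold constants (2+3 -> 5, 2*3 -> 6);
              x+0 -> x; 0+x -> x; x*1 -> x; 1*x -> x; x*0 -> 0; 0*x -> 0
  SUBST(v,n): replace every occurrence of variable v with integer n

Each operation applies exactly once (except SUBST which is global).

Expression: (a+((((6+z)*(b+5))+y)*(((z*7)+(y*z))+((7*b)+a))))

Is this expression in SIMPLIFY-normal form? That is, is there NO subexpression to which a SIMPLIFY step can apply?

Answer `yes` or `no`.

Expression: (a+((((6+z)*(b+5))+y)*(((z*7)+(y*z))+((7*b)+a))))
Scanning for simplifiable subexpressions (pre-order)...
  at root: (a+((((6+z)*(b+5))+y)*(((z*7)+(y*z))+((7*b)+a)))) (not simplifiable)
  at R: ((((6+z)*(b+5))+y)*(((z*7)+(y*z))+((7*b)+a))) (not simplifiable)
  at RL: (((6+z)*(b+5))+y) (not simplifiable)
  at RLL: ((6+z)*(b+5)) (not simplifiable)
  at RLLL: (6+z) (not simplifiable)
  at RLLR: (b+5) (not simplifiable)
  at RR: (((z*7)+(y*z))+((7*b)+a)) (not simplifiable)
  at RRL: ((z*7)+(y*z)) (not simplifiable)
  at RRLL: (z*7) (not simplifiable)
  at RRLR: (y*z) (not simplifiable)
  at RRR: ((7*b)+a) (not simplifiable)
  at RRRL: (7*b) (not simplifiable)
Result: no simplifiable subexpression found -> normal form.

Answer: yes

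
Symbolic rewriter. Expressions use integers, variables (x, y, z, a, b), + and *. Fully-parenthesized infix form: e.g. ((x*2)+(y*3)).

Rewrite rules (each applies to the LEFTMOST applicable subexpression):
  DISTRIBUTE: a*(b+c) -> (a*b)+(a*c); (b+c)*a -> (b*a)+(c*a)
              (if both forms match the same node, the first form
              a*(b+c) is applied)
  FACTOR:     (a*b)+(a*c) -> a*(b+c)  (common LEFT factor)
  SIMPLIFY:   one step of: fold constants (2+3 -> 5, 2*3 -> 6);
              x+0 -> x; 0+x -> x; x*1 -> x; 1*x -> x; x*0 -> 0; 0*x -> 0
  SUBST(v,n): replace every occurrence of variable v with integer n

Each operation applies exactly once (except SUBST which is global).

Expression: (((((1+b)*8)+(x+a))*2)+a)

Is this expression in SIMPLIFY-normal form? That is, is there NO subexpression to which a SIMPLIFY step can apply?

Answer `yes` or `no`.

Answer: yes

Derivation:
Expression: (((((1+b)*8)+(x+a))*2)+a)
Scanning for simplifiable subexpressions (pre-order)...
  at root: (((((1+b)*8)+(x+a))*2)+a) (not simplifiable)
  at L: ((((1+b)*8)+(x+a))*2) (not simplifiable)
  at LL: (((1+b)*8)+(x+a)) (not simplifiable)
  at LLL: ((1+b)*8) (not simplifiable)
  at LLLL: (1+b) (not simplifiable)
  at LLR: (x+a) (not simplifiable)
Result: no simplifiable subexpression found -> normal form.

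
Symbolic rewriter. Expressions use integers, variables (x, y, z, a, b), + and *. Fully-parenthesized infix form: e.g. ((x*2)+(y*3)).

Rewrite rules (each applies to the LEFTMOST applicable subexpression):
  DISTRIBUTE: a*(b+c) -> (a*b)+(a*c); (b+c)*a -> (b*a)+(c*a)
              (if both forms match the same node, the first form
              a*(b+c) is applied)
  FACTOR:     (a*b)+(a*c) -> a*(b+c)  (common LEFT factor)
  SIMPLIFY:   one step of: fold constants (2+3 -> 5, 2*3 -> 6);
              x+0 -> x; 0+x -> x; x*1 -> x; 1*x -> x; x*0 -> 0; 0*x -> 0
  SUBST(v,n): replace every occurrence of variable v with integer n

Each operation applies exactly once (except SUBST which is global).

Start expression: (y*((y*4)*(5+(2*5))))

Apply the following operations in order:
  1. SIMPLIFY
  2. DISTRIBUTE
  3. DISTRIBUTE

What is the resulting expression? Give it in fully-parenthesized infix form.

Answer: ((y*((y*4)*5))+(y*((y*4)*10)))

Derivation:
Start: (y*((y*4)*(5+(2*5))))
Apply SIMPLIFY at RRR (target: (2*5)): (y*((y*4)*(5+(2*5)))) -> (y*((y*4)*(5+10)))
Apply DISTRIBUTE at R (target: ((y*4)*(5+10))): (y*((y*4)*(5+10))) -> (y*(((y*4)*5)+((y*4)*10)))
Apply DISTRIBUTE at root (target: (y*(((y*4)*5)+((y*4)*10)))): (y*(((y*4)*5)+((y*4)*10))) -> ((y*((y*4)*5))+(y*((y*4)*10)))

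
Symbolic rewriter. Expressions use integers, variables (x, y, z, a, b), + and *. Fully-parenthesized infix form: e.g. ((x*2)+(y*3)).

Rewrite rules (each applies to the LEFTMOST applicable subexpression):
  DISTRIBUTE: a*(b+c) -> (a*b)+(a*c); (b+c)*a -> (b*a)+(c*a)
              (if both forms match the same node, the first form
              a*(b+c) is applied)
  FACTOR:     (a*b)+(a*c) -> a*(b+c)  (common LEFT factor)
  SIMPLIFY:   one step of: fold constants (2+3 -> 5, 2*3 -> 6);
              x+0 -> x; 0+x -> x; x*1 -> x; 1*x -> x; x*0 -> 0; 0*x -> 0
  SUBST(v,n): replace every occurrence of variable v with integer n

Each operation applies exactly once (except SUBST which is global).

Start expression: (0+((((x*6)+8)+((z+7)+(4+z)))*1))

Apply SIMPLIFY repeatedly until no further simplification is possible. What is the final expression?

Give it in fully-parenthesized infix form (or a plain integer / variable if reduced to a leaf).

Start: (0+((((x*6)+8)+((z+7)+(4+z)))*1))
Step 1: at root: (0+((((x*6)+8)+((z+7)+(4+z)))*1)) -> ((((x*6)+8)+((z+7)+(4+z)))*1); overall: (0+((((x*6)+8)+((z+7)+(4+z)))*1)) -> ((((x*6)+8)+((z+7)+(4+z)))*1)
Step 2: at root: ((((x*6)+8)+((z+7)+(4+z)))*1) -> (((x*6)+8)+((z+7)+(4+z))); overall: ((((x*6)+8)+((z+7)+(4+z)))*1) -> (((x*6)+8)+((z+7)+(4+z)))
Fixed point: (((x*6)+8)+((z+7)+(4+z)))

Answer: (((x*6)+8)+((z+7)+(4+z)))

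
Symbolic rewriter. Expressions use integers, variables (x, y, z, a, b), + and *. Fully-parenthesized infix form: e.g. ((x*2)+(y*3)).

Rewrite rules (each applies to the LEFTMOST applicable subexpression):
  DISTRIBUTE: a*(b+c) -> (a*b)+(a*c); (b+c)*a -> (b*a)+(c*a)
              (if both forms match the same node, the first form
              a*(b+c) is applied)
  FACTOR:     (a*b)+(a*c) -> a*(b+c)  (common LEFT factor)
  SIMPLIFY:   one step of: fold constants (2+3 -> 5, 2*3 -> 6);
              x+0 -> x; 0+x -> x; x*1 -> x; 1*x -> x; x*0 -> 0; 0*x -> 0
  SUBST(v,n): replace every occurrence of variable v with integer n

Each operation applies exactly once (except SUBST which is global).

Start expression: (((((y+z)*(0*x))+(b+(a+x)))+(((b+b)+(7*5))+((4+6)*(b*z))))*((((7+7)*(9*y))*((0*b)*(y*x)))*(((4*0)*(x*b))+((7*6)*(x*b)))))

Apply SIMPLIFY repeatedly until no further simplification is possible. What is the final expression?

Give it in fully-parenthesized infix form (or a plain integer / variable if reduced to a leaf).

Answer: 0

Derivation:
Start: (((((y+z)*(0*x))+(b+(a+x)))+(((b+b)+(7*5))+((4+6)*(b*z))))*((((7+7)*(9*y))*((0*b)*(y*x)))*(((4*0)*(x*b))+((7*6)*(x*b)))))
Step 1: at LLLR: (0*x) -> 0; overall: (((((y+z)*(0*x))+(b+(a+x)))+(((b+b)+(7*5))+((4+6)*(b*z))))*((((7+7)*(9*y))*((0*b)*(y*x)))*(((4*0)*(x*b))+((7*6)*(x*b))))) -> (((((y+z)*0)+(b+(a+x)))+(((b+b)+(7*5))+((4+6)*(b*z))))*((((7+7)*(9*y))*((0*b)*(y*x)))*(((4*0)*(x*b))+((7*6)*(x*b)))))
Step 2: at LLL: ((y+z)*0) -> 0; overall: (((((y+z)*0)+(b+(a+x)))+(((b+b)+(7*5))+((4+6)*(b*z))))*((((7+7)*(9*y))*((0*b)*(y*x)))*(((4*0)*(x*b))+((7*6)*(x*b))))) -> (((0+(b+(a+x)))+(((b+b)+(7*5))+((4+6)*(b*z))))*((((7+7)*(9*y))*((0*b)*(y*x)))*(((4*0)*(x*b))+((7*6)*(x*b)))))
Step 3: at LL: (0+(b+(a+x))) -> (b+(a+x)); overall: (((0+(b+(a+x)))+(((b+b)+(7*5))+((4+6)*(b*z))))*((((7+7)*(9*y))*((0*b)*(y*x)))*(((4*0)*(x*b))+((7*6)*(x*b))))) -> (((b+(a+x))+(((b+b)+(7*5))+((4+6)*(b*z))))*((((7+7)*(9*y))*((0*b)*(y*x)))*(((4*0)*(x*b))+((7*6)*(x*b)))))
Step 4: at LRLR: (7*5) -> 35; overall: (((b+(a+x))+(((b+b)+(7*5))+((4+6)*(b*z))))*((((7+7)*(9*y))*((0*b)*(y*x)))*(((4*0)*(x*b))+((7*6)*(x*b))))) -> (((b+(a+x))+(((b+b)+35)+((4+6)*(b*z))))*((((7+7)*(9*y))*((0*b)*(y*x)))*(((4*0)*(x*b))+((7*6)*(x*b)))))
Step 5: at LRRL: (4+6) -> 10; overall: (((b+(a+x))+(((b+b)+35)+((4+6)*(b*z))))*((((7+7)*(9*y))*((0*b)*(y*x)))*(((4*0)*(x*b))+((7*6)*(x*b))))) -> (((b+(a+x))+(((b+b)+35)+(10*(b*z))))*((((7+7)*(9*y))*((0*b)*(y*x)))*(((4*0)*(x*b))+((7*6)*(x*b)))))
Step 6: at RLLL: (7+7) -> 14; overall: (((b+(a+x))+(((b+b)+35)+(10*(b*z))))*((((7+7)*(9*y))*((0*b)*(y*x)))*(((4*0)*(x*b))+((7*6)*(x*b))))) -> (((b+(a+x))+(((b+b)+35)+(10*(b*z))))*(((14*(9*y))*((0*b)*(y*x)))*(((4*0)*(x*b))+((7*6)*(x*b)))))
Step 7: at RLRL: (0*b) -> 0; overall: (((b+(a+x))+(((b+b)+35)+(10*(b*z))))*(((14*(9*y))*((0*b)*(y*x)))*(((4*0)*(x*b))+((7*6)*(x*b))))) -> (((b+(a+x))+(((b+b)+35)+(10*(b*z))))*(((14*(9*y))*(0*(y*x)))*(((4*0)*(x*b))+((7*6)*(x*b)))))
Step 8: at RLR: (0*(y*x)) -> 0; overall: (((b+(a+x))+(((b+b)+35)+(10*(b*z))))*(((14*(9*y))*(0*(y*x)))*(((4*0)*(x*b))+((7*6)*(x*b))))) -> (((b+(a+x))+(((b+b)+35)+(10*(b*z))))*(((14*(9*y))*0)*(((4*0)*(x*b))+((7*6)*(x*b)))))
Step 9: at RL: ((14*(9*y))*0) -> 0; overall: (((b+(a+x))+(((b+b)+35)+(10*(b*z))))*(((14*(9*y))*0)*(((4*0)*(x*b))+((7*6)*(x*b))))) -> (((b+(a+x))+(((b+b)+35)+(10*(b*z))))*(0*(((4*0)*(x*b))+((7*6)*(x*b)))))
Step 10: at R: (0*(((4*0)*(x*b))+((7*6)*(x*b)))) -> 0; overall: (((b+(a+x))+(((b+b)+35)+(10*(b*z))))*(0*(((4*0)*(x*b))+((7*6)*(x*b))))) -> (((b+(a+x))+(((b+b)+35)+(10*(b*z))))*0)
Step 11: at root: (((b+(a+x))+(((b+b)+35)+(10*(b*z))))*0) -> 0; overall: (((b+(a+x))+(((b+b)+35)+(10*(b*z))))*0) -> 0
Fixed point: 0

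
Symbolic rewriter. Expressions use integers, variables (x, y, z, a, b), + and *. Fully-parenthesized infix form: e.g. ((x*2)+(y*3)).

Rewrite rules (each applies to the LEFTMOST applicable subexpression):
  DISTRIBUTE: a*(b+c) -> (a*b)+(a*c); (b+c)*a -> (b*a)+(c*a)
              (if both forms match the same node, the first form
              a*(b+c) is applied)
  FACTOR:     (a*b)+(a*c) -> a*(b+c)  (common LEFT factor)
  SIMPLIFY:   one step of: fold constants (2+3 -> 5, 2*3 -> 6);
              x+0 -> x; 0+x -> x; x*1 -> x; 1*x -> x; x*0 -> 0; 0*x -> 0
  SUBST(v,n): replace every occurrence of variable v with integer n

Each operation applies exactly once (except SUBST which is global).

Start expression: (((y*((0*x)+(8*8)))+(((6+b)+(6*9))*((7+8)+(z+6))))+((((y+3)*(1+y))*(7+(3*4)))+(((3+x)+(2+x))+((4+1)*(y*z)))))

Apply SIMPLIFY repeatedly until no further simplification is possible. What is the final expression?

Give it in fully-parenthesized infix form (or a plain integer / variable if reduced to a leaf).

Start: (((y*((0*x)+(8*8)))+(((6+b)+(6*9))*((7+8)+(z+6))))+((((y+3)*(1+y))*(7+(3*4)))+(((3+x)+(2+x))+((4+1)*(y*z)))))
Step 1: at LLRL: (0*x) -> 0; overall: (((y*((0*x)+(8*8)))+(((6+b)+(6*9))*((7+8)+(z+6))))+((((y+3)*(1+y))*(7+(3*4)))+(((3+x)+(2+x))+((4+1)*(y*z))))) -> (((y*(0+(8*8)))+(((6+b)+(6*9))*((7+8)+(z+6))))+((((y+3)*(1+y))*(7+(3*4)))+(((3+x)+(2+x))+((4+1)*(y*z)))))
Step 2: at LLR: (0+(8*8)) -> (8*8); overall: (((y*(0+(8*8)))+(((6+b)+(6*9))*((7+8)+(z+6))))+((((y+3)*(1+y))*(7+(3*4)))+(((3+x)+(2+x))+((4+1)*(y*z))))) -> (((y*(8*8))+(((6+b)+(6*9))*((7+8)+(z+6))))+((((y+3)*(1+y))*(7+(3*4)))+(((3+x)+(2+x))+((4+1)*(y*z)))))
Step 3: at LLR: (8*8) -> 64; overall: (((y*(8*8))+(((6+b)+(6*9))*((7+8)+(z+6))))+((((y+3)*(1+y))*(7+(3*4)))+(((3+x)+(2+x))+((4+1)*(y*z))))) -> (((y*64)+(((6+b)+(6*9))*((7+8)+(z+6))))+((((y+3)*(1+y))*(7+(3*4)))+(((3+x)+(2+x))+((4+1)*(y*z)))))
Step 4: at LRLR: (6*9) -> 54; overall: (((y*64)+(((6+b)+(6*9))*((7+8)+(z+6))))+((((y+3)*(1+y))*(7+(3*4)))+(((3+x)+(2+x))+((4+1)*(y*z))))) -> (((y*64)+(((6+b)+54)*((7+8)+(z+6))))+((((y+3)*(1+y))*(7+(3*4)))+(((3+x)+(2+x))+((4+1)*(y*z)))))
Step 5: at LRRL: (7+8) -> 15; overall: (((y*64)+(((6+b)+54)*((7+8)+(z+6))))+((((y+3)*(1+y))*(7+(3*4)))+(((3+x)+(2+x))+((4+1)*(y*z))))) -> (((y*64)+(((6+b)+54)*(15+(z+6))))+((((y+3)*(1+y))*(7+(3*4)))+(((3+x)+(2+x))+((4+1)*(y*z)))))
Step 6: at RLRR: (3*4) -> 12; overall: (((y*64)+(((6+b)+54)*(15+(z+6))))+((((y+3)*(1+y))*(7+(3*4)))+(((3+x)+(2+x))+((4+1)*(y*z))))) -> (((y*64)+(((6+b)+54)*(15+(z+6))))+((((y+3)*(1+y))*(7+12))+(((3+x)+(2+x))+((4+1)*(y*z)))))
Step 7: at RLR: (7+12) -> 19; overall: (((y*64)+(((6+b)+54)*(15+(z+6))))+((((y+3)*(1+y))*(7+12))+(((3+x)+(2+x))+((4+1)*(y*z))))) -> (((y*64)+(((6+b)+54)*(15+(z+6))))+((((y+3)*(1+y))*19)+(((3+x)+(2+x))+((4+1)*(y*z)))))
Step 8: at RRRL: (4+1) -> 5; overall: (((y*64)+(((6+b)+54)*(15+(z+6))))+((((y+3)*(1+y))*19)+(((3+x)+(2+x))+((4+1)*(y*z))))) -> (((y*64)+(((6+b)+54)*(15+(z+6))))+((((y+3)*(1+y))*19)+(((3+x)+(2+x))+(5*(y*z)))))
Fixed point: (((y*64)+(((6+b)+54)*(15+(z+6))))+((((y+3)*(1+y))*19)+(((3+x)+(2+x))+(5*(y*z)))))

Answer: (((y*64)+(((6+b)+54)*(15+(z+6))))+((((y+3)*(1+y))*19)+(((3+x)+(2+x))+(5*(y*z)))))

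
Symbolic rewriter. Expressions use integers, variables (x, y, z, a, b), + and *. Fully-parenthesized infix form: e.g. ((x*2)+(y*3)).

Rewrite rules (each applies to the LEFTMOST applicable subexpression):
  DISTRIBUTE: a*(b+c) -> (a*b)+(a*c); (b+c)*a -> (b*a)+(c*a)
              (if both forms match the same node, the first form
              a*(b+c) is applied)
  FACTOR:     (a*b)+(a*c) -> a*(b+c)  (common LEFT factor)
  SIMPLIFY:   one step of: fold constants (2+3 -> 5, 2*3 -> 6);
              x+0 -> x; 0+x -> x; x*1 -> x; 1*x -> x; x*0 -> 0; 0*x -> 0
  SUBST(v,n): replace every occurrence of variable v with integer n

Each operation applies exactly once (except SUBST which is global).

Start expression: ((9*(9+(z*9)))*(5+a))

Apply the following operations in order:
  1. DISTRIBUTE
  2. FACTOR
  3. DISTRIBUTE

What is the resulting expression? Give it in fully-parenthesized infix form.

Start: ((9*(9+(z*9)))*(5+a))
Apply DISTRIBUTE at root (target: ((9*(9+(z*9)))*(5+a))): ((9*(9+(z*9)))*(5+a)) -> (((9*(9+(z*9)))*5)+((9*(9+(z*9)))*a))
Apply FACTOR at root (target: (((9*(9+(z*9)))*5)+((9*(9+(z*9)))*a))): (((9*(9+(z*9)))*5)+((9*(9+(z*9)))*a)) -> ((9*(9+(z*9)))*(5+a))
Apply DISTRIBUTE at root (target: ((9*(9+(z*9)))*(5+a))): ((9*(9+(z*9)))*(5+a)) -> (((9*(9+(z*9)))*5)+((9*(9+(z*9)))*a))

Answer: (((9*(9+(z*9)))*5)+((9*(9+(z*9)))*a))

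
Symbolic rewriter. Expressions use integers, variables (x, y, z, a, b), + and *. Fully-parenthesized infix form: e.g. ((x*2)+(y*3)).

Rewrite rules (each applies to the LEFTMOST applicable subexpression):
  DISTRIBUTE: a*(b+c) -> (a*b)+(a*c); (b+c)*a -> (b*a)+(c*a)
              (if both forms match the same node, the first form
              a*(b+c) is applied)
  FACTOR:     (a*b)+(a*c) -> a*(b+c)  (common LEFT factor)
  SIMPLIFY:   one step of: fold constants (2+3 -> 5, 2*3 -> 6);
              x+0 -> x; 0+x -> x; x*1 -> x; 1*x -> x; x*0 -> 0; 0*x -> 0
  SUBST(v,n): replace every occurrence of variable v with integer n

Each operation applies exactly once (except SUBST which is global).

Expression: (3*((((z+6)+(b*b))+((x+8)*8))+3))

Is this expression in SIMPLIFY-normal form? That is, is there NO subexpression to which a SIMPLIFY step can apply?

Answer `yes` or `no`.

Expression: (3*((((z+6)+(b*b))+((x+8)*8))+3))
Scanning for simplifiable subexpressions (pre-order)...
  at root: (3*((((z+6)+(b*b))+((x+8)*8))+3)) (not simplifiable)
  at R: ((((z+6)+(b*b))+((x+8)*8))+3) (not simplifiable)
  at RL: (((z+6)+(b*b))+((x+8)*8)) (not simplifiable)
  at RLL: ((z+6)+(b*b)) (not simplifiable)
  at RLLL: (z+6) (not simplifiable)
  at RLLR: (b*b) (not simplifiable)
  at RLR: ((x+8)*8) (not simplifiable)
  at RLRL: (x+8) (not simplifiable)
Result: no simplifiable subexpression found -> normal form.

Answer: yes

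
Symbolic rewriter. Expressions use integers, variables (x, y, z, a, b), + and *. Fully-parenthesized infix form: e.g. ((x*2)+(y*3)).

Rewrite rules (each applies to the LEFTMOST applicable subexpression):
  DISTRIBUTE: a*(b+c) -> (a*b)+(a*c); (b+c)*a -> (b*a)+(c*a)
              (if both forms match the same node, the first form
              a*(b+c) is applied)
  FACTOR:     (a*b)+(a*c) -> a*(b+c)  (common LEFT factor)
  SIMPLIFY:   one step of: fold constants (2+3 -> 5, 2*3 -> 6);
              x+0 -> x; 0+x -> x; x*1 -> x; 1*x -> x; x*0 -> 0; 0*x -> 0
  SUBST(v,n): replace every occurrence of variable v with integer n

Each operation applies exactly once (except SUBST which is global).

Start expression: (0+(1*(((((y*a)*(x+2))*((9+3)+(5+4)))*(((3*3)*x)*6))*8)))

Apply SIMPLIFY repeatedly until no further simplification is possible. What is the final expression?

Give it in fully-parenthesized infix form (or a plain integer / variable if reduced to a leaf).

Start: (0+(1*(((((y*a)*(x+2))*((9+3)+(5+4)))*(((3*3)*x)*6))*8)))
Step 1: at root: (0+(1*(((((y*a)*(x+2))*((9+3)+(5+4)))*(((3*3)*x)*6))*8))) -> (1*(((((y*a)*(x+2))*((9+3)+(5+4)))*(((3*3)*x)*6))*8)); overall: (0+(1*(((((y*a)*(x+2))*((9+3)+(5+4)))*(((3*3)*x)*6))*8))) -> (1*(((((y*a)*(x+2))*((9+3)+(5+4)))*(((3*3)*x)*6))*8))
Step 2: at root: (1*(((((y*a)*(x+2))*((9+3)+(5+4)))*(((3*3)*x)*6))*8)) -> (((((y*a)*(x+2))*((9+3)+(5+4)))*(((3*3)*x)*6))*8); overall: (1*(((((y*a)*(x+2))*((9+3)+(5+4)))*(((3*3)*x)*6))*8)) -> (((((y*a)*(x+2))*((9+3)+(5+4)))*(((3*3)*x)*6))*8)
Step 3: at LLRL: (9+3) -> 12; overall: (((((y*a)*(x+2))*((9+3)+(5+4)))*(((3*3)*x)*6))*8) -> (((((y*a)*(x+2))*(12+(5+4)))*(((3*3)*x)*6))*8)
Step 4: at LLRR: (5+4) -> 9; overall: (((((y*a)*(x+2))*(12+(5+4)))*(((3*3)*x)*6))*8) -> (((((y*a)*(x+2))*(12+9))*(((3*3)*x)*6))*8)
Step 5: at LLR: (12+9) -> 21; overall: (((((y*a)*(x+2))*(12+9))*(((3*3)*x)*6))*8) -> (((((y*a)*(x+2))*21)*(((3*3)*x)*6))*8)
Step 6: at LRLL: (3*3) -> 9; overall: (((((y*a)*(x+2))*21)*(((3*3)*x)*6))*8) -> (((((y*a)*(x+2))*21)*((9*x)*6))*8)
Fixed point: (((((y*a)*(x+2))*21)*((9*x)*6))*8)

Answer: (((((y*a)*(x+2))*21)*((9*x)*6))*8)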